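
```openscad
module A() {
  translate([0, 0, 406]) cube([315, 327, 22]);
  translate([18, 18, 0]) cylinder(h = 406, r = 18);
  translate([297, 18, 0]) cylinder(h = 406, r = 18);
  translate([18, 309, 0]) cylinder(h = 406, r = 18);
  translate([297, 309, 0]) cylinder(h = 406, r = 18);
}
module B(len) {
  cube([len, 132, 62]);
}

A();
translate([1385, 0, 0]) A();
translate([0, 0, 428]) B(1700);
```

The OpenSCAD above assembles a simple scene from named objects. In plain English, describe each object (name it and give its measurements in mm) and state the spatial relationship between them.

A is a four-legged stool. The seat is 315×327 mm, 22 mm thick, top at z = 428 mm. It stands on four round legs, each 36 mm in diameter, from z = 0 to the seat underside, each leg's axis is inset half a diameter from the nearest pair of seat edges (so the leg's bounding box is flush with the corner).

B is a rectangular beam 1700 mm long (x), 132 mm deep (y), 62 mm thick (z).

The beam spans the tops of two stools placed 1070 mm apart, resting at z = 428 mm.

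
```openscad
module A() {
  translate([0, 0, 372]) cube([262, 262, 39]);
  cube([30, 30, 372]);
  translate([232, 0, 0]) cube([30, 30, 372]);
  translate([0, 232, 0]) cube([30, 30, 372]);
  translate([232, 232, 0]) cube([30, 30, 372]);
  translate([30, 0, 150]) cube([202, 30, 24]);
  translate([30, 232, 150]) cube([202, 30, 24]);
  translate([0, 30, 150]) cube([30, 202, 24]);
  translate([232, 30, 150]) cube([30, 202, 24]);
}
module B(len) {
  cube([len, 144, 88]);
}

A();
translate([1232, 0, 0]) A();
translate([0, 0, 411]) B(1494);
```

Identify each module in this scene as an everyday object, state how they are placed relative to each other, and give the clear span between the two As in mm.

Second stool starts at x = 1232; first ends at x = 262; clear span = 1232 − 262 = 970 mm.

A is a stool. B is a beam. A beam spans the tops of two stools. The clear span between the two stools is 970 mm.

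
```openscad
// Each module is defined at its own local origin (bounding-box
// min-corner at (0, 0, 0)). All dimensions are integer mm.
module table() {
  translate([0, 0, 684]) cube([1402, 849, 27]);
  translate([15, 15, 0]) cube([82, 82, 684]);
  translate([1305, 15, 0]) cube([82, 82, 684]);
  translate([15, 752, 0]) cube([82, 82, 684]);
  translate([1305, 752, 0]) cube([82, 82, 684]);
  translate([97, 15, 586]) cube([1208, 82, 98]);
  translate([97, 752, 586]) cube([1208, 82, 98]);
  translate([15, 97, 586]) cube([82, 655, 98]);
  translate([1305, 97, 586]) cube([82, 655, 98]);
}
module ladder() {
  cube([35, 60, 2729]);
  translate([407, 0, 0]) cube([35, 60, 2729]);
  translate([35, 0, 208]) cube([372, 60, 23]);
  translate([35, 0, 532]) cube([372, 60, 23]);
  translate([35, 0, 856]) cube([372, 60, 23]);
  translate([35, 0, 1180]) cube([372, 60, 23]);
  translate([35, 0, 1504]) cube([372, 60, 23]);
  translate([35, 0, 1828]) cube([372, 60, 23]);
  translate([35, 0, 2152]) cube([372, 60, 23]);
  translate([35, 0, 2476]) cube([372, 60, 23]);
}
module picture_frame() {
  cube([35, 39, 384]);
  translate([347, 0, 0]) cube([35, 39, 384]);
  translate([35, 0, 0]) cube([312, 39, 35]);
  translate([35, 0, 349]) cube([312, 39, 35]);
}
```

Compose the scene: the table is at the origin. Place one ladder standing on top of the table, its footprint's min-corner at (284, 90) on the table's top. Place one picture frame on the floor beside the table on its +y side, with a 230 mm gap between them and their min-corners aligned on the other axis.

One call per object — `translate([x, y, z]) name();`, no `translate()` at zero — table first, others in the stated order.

table();
translate([284, 90, 711]) ladder();
translate([0, 1079, 0]) picture_frame();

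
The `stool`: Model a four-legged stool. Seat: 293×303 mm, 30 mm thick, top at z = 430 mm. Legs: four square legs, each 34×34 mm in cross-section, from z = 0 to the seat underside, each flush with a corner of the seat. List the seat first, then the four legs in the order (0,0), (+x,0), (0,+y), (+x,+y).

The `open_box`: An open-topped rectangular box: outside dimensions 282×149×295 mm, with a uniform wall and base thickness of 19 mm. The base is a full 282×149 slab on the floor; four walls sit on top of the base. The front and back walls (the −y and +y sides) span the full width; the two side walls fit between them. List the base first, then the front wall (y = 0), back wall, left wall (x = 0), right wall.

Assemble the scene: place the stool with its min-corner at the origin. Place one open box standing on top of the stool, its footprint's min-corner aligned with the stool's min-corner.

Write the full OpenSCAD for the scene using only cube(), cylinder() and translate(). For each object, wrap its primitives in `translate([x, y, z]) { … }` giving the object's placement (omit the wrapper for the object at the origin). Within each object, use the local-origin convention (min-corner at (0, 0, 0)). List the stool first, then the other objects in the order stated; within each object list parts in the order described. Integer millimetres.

translate([0, 0, 400]) cube([293, 303, 30]);
cube([34, 34, 400]);
translate([259, 0, 0]) cube([34, 34, 400]);
translate([0, 269, 0]) cube([34, 34, 400]);
translate([259, 269, 0]) cube([34, 34, 400]);
translate([0, 0, 430]) {
  cube([282, 149, 19]);
  translate([0, 0, 19]) cube([282, 19, 276]);
  translate([0, 130, 19]) cube([282, 19, 276]);
  translate([0, 19, 19]) cube([19, 111, 276]);
  translate([263, 19, 19]) cube([19, 111, 276]);
}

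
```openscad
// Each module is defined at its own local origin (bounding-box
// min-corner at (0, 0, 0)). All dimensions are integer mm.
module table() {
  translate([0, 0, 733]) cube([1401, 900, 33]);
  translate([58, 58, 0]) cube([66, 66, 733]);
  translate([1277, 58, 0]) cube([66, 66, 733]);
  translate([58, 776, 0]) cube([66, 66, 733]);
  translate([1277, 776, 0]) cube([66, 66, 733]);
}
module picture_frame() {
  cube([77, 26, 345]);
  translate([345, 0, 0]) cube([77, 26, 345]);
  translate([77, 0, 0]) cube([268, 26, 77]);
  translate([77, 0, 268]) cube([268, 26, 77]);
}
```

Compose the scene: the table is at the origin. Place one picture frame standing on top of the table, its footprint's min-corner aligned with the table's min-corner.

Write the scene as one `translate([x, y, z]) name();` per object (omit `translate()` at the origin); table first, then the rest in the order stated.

table();
translate([0, 0, 766]) picture_frame();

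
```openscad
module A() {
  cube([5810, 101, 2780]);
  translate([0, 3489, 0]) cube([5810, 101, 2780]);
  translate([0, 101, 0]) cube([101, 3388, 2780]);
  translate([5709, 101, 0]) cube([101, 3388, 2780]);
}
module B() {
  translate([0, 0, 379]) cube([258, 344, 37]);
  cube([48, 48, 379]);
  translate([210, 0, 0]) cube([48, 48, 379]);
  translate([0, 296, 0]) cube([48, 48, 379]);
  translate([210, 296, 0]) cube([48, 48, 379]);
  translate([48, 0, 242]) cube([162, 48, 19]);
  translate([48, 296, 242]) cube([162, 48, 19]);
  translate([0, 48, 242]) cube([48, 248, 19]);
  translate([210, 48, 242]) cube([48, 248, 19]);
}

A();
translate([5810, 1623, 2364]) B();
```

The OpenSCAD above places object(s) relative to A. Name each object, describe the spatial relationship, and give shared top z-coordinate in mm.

A is a house frame. B is a stool. The stool is beside the house frame with their tops flush at z = 2780. The shared top z-coordinate is 2780 mm.

Both tops at z = 2780 mm.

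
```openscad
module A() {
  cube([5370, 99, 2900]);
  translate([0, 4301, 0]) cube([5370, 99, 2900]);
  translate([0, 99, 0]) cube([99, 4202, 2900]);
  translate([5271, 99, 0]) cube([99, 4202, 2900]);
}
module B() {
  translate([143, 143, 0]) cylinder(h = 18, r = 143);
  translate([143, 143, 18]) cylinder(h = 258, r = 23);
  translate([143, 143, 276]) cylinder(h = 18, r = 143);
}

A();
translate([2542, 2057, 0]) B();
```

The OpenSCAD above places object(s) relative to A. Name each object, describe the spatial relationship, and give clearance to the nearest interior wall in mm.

A is a house frame. B is a spool. The spool sits inside the house frame, centred. The clearance to the nearest interior wall is 1958 mm.

Clearances: x = 2443, y = 1958; minimum 1958 mm.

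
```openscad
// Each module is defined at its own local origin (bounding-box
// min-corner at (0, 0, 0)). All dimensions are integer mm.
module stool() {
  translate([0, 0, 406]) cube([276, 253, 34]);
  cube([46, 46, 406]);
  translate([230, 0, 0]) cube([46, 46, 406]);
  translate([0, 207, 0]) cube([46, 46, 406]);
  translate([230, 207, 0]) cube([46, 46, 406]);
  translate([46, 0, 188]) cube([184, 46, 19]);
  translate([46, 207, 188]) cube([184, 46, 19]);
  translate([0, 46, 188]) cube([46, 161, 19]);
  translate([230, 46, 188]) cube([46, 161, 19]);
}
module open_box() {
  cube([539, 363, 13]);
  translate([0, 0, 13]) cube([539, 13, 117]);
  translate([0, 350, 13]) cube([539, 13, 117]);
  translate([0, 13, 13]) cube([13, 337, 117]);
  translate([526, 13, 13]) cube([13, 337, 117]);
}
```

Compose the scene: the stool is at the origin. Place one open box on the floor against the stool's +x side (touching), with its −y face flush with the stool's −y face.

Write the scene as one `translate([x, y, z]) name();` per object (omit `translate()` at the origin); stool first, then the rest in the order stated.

stool();
translate([276, 0, 0]) open_box();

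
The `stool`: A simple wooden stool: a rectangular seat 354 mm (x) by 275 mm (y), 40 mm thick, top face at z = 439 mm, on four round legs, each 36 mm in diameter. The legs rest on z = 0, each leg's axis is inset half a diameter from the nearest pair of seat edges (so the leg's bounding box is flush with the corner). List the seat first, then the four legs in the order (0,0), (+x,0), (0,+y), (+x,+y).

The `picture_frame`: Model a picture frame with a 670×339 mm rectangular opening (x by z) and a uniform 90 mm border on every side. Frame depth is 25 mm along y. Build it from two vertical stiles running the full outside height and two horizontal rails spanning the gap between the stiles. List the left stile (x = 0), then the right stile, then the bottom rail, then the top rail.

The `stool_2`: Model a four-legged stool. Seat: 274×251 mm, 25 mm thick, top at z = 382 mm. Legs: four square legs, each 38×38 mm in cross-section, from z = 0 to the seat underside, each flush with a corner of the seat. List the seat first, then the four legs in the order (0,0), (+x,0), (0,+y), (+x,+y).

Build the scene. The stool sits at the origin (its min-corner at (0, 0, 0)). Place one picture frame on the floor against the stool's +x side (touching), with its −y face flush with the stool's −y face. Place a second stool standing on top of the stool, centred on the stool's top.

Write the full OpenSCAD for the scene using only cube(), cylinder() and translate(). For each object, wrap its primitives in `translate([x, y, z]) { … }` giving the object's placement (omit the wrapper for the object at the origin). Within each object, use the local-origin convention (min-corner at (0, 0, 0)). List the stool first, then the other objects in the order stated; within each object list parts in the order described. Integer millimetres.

translate([0, 0, 399]) cube([354, 275, 40]);
translate([18, 18, 0]) cylinder(h = 399, r = 18);
translate([336, 18, 0]) cylinder(h = 399, r = 18);
translate([18, 257, 0]) cylinder(h = 399, r = 18);
translate([336, 257, 0]) cylinder(h = 399, r = 18);
translate([354, 0, 0]) {
  cube([90, 25, 519]);
  translate([760, 0, 0]) cube([90, 25, 519]);
  translate([90, 0, 0]) cube([670, 25, 90]);
  translate([90, 0, 429]) cube([670, 25, 90]);
}
translate([40, 12, 439]) {
  translate([0, 0, 357]) cube([274, 251, 25]);
  cube([38, 38, 357]);
  translate([236, 0, 0]) cube([38, 38, 357]);
  translate([0, 213, 0]) cube([38, 38, 357]);
  translate([236, 213, 0]) cube([38, 38, 357]);
}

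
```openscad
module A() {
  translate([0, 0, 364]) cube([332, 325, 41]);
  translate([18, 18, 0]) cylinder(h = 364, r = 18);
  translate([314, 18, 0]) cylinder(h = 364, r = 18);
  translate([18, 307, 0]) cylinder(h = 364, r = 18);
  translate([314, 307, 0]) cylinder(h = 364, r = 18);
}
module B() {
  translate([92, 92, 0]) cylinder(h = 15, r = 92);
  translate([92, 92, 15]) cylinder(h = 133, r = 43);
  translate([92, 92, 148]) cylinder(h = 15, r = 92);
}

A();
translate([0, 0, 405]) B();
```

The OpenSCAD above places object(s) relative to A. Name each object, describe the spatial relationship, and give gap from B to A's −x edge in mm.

A is a stool. B is a spool. The spool is on top of the stool. The gap from the spool to the stool's −x edge is 0 mm.

The spool's min-x is at 0; the stool's min-x is 0; gap = 0 mm.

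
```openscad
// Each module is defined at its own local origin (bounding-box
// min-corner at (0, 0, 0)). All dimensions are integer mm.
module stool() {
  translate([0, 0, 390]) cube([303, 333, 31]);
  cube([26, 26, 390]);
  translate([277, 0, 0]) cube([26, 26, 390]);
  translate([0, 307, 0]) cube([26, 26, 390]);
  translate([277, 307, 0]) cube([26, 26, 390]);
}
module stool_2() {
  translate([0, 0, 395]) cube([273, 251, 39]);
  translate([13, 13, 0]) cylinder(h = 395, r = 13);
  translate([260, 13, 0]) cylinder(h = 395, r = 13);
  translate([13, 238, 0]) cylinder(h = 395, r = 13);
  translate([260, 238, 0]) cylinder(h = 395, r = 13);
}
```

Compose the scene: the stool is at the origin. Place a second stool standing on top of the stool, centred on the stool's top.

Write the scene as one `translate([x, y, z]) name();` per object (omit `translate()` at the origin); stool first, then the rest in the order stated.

stool();
translate([15, 41, 421]) stool_2();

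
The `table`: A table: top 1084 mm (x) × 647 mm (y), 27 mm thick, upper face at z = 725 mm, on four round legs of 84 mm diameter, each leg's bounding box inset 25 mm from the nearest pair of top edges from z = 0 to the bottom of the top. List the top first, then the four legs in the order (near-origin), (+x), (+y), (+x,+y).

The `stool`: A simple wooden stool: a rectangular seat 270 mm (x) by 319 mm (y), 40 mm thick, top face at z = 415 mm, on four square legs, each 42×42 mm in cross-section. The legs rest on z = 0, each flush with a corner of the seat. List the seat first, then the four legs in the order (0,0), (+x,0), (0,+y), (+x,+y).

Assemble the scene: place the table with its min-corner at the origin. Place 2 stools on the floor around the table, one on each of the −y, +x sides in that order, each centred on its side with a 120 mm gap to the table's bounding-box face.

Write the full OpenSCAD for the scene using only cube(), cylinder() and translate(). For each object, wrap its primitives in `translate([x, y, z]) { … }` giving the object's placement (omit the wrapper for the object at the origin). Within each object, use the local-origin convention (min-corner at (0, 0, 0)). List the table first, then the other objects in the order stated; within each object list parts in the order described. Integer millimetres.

translate([0, 0, 698]) cube([1084, 647, 27]);
translate([67, 67, 0]) cylinder(h = 698, r = 42);
translate([1017, 67, 0]) cylinder(h = 698, r = 42);
translate([67, 580, 0]) cylinder(h = 698, r = 42);
translate([1017, 580, 0]) cylinder(h = 698, r = 42);
translate([407, -439, 0]) {
  translate([0, 0, 375]) cube([270, 319, 40]);
  cube([42, 42, 375]);
  translate([228, 0, 0]) cube([42, 42, 375]);
  translate([0, 277, 0]) cube([42, 42, 375]);
  translate([228, 277, 0]) cube([42, 42, 375]);
}
translate([1204, 164, 0]) {
  translate([0, 0, 375]) cube([270, 319, 40]);
  cube([42, 42, 375]);
  translate([228, 0, 0]) cube([42, 42, 375]);
  translate([0, 277, 0]) cube([42, 42, 375]);
  translate([228, 277, 0]) cube([42, 42, 375]);
}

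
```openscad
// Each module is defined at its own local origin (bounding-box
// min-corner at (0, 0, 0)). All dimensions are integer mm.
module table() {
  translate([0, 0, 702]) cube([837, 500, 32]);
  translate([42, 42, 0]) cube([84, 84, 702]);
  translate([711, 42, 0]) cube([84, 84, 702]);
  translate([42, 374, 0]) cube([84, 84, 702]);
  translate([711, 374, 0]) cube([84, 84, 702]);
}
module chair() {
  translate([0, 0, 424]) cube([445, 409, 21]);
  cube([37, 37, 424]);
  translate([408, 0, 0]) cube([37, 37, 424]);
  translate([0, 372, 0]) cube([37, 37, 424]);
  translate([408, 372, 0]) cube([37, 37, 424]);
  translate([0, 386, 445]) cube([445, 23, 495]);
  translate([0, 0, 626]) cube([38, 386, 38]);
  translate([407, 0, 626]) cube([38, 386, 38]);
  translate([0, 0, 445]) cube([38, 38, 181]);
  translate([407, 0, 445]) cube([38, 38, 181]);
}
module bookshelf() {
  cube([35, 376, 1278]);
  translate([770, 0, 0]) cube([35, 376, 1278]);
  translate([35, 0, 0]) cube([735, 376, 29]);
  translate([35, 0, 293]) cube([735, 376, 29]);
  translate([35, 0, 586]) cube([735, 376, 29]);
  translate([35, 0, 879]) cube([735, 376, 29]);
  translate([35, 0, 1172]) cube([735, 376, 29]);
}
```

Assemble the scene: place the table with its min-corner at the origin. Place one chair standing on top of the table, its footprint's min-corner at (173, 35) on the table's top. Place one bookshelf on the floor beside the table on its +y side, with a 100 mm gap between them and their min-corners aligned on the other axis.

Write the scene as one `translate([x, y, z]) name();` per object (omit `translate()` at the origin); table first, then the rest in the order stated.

table();
translate([173, 35, 734]) chair();
translate([0, 600, 0]) bookshelf();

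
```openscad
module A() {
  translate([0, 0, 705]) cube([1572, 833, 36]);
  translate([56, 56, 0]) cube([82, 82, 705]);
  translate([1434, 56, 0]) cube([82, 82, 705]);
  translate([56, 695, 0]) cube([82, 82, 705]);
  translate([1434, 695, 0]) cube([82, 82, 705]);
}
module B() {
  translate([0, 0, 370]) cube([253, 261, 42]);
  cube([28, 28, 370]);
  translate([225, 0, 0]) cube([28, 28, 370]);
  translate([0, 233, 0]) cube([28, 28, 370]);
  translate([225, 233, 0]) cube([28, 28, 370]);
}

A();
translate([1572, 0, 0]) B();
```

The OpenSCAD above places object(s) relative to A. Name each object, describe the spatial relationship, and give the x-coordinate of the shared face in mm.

A is a table. B is a stool. The stool is against the table's +x side, with their −y faces flush. The x-coordinate of the shared face is 1572 mm.

The table's +x face and the stool's −x face are both at x = 1572 mm.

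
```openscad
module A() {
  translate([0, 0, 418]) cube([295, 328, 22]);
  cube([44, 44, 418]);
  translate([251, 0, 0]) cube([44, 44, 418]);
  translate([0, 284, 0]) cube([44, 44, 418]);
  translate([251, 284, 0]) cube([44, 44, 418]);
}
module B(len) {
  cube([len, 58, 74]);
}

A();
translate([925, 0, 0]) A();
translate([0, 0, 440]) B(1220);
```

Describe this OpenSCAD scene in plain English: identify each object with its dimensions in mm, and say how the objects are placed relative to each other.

A is a simple wooden stool: a rectangular seat 295 mm (x) by 328 mm (y), 22 mm thick, top face at z = 440 mm, on four square legs, each 44×44 mm in cross-section. The legs rest on z = 0, each flush with a corner of the seat.

B is a rectangular beam 1220 mm long (x), 58 mm deep (y), 74 mm thick (z).

The beam spans the tops of two stools placed 630 mm apart, resting at z = 440 mm.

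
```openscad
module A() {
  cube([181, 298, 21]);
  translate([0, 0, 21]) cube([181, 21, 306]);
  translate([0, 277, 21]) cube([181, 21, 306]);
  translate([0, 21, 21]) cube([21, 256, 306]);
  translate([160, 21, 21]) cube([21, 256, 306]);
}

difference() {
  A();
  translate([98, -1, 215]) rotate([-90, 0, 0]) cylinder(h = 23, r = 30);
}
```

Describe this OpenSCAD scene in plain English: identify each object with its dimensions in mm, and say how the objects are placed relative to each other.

A is an open-topped rectangular box: outside dimensions 181×298×327 mm, with a uniform wall and base thickness of 21 mm. The base is a full 181×298 slab on the floor; four walls sit on top of the base. The front and back walls (the −y and +y sides) span the full width; the two side walls fit between them.

The open box has a circular hole of radius 30 mm through its front wall, centred at (x = 98, z = 215).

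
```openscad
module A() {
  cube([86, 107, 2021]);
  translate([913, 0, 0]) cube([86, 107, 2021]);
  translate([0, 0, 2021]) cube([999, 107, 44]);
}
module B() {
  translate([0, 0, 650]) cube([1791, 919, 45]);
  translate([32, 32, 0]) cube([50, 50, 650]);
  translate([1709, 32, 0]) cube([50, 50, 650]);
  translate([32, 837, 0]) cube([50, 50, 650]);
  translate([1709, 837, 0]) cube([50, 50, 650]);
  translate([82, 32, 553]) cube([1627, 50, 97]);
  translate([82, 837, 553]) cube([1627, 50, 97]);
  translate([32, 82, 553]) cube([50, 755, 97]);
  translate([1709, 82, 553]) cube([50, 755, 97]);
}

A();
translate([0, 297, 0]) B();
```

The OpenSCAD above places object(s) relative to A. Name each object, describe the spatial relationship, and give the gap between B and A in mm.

A is a door frame. B is a table. The table is on the floor beside the door frame on its +y side. The gap between the table and the door frame is 190 mm.

The table's nearest face is 190 mm from the door frame's +y face.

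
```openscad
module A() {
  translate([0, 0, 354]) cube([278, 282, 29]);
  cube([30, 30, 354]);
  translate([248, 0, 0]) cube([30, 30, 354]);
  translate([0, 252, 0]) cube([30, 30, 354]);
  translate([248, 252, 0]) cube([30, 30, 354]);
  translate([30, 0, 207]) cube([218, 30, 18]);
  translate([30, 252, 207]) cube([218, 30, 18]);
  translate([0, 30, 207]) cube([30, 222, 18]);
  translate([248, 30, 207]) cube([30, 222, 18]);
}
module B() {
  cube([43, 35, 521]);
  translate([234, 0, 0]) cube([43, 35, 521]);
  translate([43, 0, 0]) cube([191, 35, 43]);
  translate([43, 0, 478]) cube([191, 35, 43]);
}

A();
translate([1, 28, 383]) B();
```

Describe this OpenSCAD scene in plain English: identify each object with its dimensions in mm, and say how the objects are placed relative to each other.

A is a simple wooden stool: a rectangular seat 278 mm (x) by 282 mm (y), 29 mm thick, top face at z = 383 mm, on four square legs, each 30×30 mm in cross-section. The legs rest on z = 0, each flush with a corner of the seat. Four stretchers, 30 mm wide and 18 mm tall, connect adjacent legs with their undersides at z = 207 mm, each running between the inner faces of the legs it joins and aligned with the legs' outer faces on the other axis.

B is a picture frame with a 191×435 mm rectangular opening (x by z) and a uniform 43 mm border on every side. Frame depth is 35 mm along y. It is built from two vertical stiles running the full outside height and two horizontal rails spanning the gap between the stiles.

The picture frame is on top of the stool.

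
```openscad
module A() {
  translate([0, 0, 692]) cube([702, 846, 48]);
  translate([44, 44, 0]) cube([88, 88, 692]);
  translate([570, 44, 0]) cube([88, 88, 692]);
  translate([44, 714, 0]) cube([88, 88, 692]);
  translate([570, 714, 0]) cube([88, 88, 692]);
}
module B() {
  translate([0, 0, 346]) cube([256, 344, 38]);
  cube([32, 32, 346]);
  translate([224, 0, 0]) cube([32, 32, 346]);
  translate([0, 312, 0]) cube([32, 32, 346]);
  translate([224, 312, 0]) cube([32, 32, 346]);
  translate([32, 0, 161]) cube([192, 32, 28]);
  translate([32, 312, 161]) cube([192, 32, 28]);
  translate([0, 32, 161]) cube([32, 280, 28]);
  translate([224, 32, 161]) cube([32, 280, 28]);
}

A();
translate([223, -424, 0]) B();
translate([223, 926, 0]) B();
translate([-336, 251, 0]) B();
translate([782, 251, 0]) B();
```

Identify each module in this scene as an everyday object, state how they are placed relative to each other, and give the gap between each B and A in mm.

A is a table. B is a stool. Four stools sit around the table at the −y, +y, −x, +x sides. The gap between each stool and the table is 80 mm.

Each stool's nearest face is 80 mm from the table's bounding box.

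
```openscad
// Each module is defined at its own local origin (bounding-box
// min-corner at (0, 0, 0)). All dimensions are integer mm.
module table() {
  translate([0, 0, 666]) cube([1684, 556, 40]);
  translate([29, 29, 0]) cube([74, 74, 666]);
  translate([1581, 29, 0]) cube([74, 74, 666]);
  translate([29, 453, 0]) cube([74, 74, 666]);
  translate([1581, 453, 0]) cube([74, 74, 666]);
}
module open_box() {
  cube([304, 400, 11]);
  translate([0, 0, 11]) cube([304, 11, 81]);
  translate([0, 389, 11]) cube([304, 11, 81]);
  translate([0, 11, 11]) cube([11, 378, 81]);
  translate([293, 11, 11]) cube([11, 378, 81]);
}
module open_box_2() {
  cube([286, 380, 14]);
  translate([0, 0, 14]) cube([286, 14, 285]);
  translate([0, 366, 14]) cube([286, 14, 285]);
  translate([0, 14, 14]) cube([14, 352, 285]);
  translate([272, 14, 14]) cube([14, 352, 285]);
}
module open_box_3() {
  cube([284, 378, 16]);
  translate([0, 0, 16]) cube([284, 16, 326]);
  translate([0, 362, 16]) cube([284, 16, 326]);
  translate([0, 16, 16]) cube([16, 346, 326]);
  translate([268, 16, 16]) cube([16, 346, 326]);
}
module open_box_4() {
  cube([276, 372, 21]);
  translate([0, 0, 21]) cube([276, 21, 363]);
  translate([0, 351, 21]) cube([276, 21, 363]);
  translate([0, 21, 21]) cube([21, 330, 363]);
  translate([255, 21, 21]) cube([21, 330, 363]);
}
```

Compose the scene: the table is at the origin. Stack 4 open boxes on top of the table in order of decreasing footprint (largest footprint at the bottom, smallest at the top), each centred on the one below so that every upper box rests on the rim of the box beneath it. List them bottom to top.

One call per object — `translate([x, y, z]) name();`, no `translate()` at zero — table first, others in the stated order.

table();
translate([690, 78, 706]) open_box();
translate([699, 88, 798]) open_box_2();
translate([700, 89, 1097]) open_box_3();
translate([704, 92, 1439]) open_box_4();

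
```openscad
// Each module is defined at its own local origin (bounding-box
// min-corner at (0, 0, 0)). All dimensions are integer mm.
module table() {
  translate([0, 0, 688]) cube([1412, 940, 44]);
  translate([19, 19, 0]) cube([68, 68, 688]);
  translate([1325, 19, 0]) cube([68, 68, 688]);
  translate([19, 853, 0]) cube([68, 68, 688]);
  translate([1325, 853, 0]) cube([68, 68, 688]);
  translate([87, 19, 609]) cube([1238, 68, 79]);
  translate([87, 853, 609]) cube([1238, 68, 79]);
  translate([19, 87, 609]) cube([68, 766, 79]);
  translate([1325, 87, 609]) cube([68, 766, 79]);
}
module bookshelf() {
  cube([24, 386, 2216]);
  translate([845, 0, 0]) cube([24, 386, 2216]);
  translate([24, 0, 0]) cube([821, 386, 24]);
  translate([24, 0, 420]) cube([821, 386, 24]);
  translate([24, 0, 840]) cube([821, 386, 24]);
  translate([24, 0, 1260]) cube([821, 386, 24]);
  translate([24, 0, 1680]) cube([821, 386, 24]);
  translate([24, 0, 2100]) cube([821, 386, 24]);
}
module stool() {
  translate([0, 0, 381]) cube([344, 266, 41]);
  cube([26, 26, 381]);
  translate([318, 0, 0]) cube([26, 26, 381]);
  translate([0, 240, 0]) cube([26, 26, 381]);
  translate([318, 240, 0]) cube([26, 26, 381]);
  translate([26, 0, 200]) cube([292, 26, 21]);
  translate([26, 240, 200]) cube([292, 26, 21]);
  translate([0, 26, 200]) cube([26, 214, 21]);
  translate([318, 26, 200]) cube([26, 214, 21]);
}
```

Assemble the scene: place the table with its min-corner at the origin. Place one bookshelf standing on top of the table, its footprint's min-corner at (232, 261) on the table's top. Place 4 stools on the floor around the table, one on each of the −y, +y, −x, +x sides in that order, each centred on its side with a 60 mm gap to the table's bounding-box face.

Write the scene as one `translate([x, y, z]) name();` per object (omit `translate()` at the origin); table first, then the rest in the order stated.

table();
translate([232, 261, 732]) bookshelf();
translate([534, -326, 0]) stool();
translate([534, 1000, 0]) stool();
translate([-404, 337, 0]) stool();
translate([1472, 337, 0]) stool();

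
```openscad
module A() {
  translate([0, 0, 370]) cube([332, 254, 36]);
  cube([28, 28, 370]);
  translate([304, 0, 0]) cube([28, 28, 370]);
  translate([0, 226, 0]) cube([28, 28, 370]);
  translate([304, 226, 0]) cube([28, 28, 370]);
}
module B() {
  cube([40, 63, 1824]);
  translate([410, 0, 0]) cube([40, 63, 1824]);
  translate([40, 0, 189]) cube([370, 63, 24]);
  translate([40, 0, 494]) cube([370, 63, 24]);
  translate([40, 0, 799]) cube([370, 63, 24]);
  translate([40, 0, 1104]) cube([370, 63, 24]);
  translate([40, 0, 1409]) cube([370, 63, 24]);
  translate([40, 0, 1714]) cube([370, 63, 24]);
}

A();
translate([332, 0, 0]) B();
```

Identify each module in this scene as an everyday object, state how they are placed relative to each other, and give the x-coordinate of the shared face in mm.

A is a stool. B is a ladder. The ladder is against the stool's +x side, with their −y faces flush. The x-coordinate of the shared face is 332 mm.

The stool's +x face and the ladder's −x face are both at x = 332 mm.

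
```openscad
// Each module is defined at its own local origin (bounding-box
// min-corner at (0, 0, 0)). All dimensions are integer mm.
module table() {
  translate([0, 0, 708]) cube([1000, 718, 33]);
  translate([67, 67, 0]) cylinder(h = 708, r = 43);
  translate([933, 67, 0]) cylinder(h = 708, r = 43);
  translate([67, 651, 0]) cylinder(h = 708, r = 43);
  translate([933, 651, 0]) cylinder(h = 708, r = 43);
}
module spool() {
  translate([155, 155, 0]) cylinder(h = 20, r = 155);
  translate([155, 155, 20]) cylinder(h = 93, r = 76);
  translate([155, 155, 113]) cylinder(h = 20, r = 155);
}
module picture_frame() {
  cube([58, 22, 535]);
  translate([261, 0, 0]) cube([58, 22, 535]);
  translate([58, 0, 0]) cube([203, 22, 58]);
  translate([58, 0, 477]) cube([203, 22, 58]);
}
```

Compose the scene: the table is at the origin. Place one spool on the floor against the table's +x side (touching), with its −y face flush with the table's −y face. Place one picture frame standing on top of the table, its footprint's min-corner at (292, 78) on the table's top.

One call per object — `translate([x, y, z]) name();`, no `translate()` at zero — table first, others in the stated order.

table();
translate([1000, 0, 0]) spool();
translate([292, 78, 741]) picture_frame();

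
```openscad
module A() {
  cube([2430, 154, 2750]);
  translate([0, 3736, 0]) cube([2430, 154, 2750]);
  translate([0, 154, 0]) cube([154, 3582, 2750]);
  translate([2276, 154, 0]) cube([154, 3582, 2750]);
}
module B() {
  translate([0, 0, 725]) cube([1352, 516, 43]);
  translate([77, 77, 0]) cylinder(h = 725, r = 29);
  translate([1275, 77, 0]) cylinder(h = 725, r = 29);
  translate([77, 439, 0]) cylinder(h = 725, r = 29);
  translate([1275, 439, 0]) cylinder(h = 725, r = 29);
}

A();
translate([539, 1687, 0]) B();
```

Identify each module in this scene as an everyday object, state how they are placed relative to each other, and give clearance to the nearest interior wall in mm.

A is a house frame. B is a table. The table sits inside the house frame, centred. The clearance to the nearest interior wall is 385 mm.

Clearances: x = 385, y = 1533; minimum 385 mm.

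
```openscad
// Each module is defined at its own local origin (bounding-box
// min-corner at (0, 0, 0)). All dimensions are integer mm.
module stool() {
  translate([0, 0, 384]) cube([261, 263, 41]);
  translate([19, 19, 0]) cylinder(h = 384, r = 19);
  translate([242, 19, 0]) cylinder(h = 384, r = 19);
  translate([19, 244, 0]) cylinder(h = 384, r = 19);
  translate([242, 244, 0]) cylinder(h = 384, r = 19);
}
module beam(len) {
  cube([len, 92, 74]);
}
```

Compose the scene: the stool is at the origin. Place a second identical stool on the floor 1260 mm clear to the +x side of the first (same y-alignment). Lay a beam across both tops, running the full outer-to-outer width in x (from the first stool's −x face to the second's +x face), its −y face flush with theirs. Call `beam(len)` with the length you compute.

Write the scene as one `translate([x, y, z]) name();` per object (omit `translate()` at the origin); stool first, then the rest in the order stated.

stool();
translate([1521, 0, 0]) stool();
translate([0, 0, 425]) beam(1782);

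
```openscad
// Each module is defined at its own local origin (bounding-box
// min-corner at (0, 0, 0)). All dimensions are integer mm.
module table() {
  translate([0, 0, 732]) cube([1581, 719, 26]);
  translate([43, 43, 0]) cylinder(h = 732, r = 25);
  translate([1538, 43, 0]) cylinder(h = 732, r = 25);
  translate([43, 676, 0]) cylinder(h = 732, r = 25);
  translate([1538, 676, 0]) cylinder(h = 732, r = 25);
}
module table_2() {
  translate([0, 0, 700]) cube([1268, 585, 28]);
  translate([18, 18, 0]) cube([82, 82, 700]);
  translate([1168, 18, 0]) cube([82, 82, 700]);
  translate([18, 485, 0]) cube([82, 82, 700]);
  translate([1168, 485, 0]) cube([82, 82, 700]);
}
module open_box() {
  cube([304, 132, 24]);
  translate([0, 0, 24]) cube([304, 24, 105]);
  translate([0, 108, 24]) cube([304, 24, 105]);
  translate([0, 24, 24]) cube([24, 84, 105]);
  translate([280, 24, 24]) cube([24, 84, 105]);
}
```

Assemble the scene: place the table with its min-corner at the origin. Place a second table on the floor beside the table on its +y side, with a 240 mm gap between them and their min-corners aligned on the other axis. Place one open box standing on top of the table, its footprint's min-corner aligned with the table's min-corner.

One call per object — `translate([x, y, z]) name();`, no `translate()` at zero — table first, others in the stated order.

table();
translate([0, 959, 0]) table_2();
translate([0, 0, 758]) open_box();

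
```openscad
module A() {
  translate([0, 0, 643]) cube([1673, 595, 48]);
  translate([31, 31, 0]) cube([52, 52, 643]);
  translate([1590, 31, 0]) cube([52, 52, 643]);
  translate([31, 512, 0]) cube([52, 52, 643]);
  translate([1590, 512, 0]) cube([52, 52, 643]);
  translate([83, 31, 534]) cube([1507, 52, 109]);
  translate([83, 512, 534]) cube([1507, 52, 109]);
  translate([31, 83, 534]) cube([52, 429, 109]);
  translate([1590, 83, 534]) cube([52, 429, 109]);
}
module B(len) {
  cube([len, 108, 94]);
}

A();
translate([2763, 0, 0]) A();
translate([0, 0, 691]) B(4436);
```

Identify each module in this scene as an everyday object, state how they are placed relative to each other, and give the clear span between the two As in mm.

A is a table. B is a beam. A beam spans the tops of two tables. The clear span between the two tables is 1090 mm.

Second table starts at x = 2763; first ends at x = 1673; clear span = 2763 − 1673 = 1090 mm.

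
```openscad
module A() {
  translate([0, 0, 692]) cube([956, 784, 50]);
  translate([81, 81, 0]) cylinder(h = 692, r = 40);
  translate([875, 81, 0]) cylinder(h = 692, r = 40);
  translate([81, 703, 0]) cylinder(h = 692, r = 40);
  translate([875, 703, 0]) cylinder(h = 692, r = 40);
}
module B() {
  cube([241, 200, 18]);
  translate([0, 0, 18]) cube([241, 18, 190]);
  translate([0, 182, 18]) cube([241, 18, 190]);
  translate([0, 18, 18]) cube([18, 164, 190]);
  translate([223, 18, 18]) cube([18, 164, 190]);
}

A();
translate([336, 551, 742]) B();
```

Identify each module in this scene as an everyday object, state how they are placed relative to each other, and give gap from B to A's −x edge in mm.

The open box's min-x is at 336; the table's min-x is 0; gap = 336 mm.

A is a table. B is an open box. The open box is on top of the table. The gap from the open box to the table's −x edge is 336 mm.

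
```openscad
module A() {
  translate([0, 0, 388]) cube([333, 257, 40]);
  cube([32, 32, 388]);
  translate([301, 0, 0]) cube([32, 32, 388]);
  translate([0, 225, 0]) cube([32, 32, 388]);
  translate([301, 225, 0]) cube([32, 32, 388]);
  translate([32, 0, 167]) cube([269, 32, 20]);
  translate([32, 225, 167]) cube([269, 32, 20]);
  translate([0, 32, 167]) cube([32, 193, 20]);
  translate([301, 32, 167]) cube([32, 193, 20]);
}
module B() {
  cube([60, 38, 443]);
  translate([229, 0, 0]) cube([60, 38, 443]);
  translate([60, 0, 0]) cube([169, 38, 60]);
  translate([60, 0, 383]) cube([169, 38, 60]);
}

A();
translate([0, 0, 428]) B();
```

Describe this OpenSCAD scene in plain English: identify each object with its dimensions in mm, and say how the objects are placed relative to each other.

A is a four-legged stool. The seat is a 333×257×40 mm slab whose top surface is at z = 428 mm; four square legs, each 32×32 mm in cross-section, run from the floor (z = 0) to the underside of the seat, each flush with a corner of the seat. Four stretchers, 32 mm wide and 20 mm tall, connect adjacent legs with their undersides at z = 167 mm, each running between the inner faces of the legs it joins and aligned with the legs' outer faces on the other axis.

B is a picture frame with a 169×323 mm rectangular opening (x by z) and a uniform 60 mm border on every side. Frame depth is 38 mm along y. It is built from two vertical stiles running the full outside height and two horizontal rails spanning the gap between the stiles.

The picture frame is on top of the stool.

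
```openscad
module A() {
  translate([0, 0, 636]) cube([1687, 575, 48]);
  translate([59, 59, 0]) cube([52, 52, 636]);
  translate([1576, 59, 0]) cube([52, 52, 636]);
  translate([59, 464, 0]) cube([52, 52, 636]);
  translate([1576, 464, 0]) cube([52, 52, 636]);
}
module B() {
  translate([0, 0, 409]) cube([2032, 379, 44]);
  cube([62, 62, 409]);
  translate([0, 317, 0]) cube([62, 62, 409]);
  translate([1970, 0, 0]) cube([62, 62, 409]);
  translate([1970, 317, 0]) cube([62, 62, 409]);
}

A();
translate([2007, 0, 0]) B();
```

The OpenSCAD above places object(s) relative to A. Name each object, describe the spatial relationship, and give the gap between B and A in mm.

A is a table. B is a bench. The bench is on the floor beside the table on its +x side. The gap between the bench and the table is 320 mm.

The bench's nearest face is 320 mm from the table's +x face.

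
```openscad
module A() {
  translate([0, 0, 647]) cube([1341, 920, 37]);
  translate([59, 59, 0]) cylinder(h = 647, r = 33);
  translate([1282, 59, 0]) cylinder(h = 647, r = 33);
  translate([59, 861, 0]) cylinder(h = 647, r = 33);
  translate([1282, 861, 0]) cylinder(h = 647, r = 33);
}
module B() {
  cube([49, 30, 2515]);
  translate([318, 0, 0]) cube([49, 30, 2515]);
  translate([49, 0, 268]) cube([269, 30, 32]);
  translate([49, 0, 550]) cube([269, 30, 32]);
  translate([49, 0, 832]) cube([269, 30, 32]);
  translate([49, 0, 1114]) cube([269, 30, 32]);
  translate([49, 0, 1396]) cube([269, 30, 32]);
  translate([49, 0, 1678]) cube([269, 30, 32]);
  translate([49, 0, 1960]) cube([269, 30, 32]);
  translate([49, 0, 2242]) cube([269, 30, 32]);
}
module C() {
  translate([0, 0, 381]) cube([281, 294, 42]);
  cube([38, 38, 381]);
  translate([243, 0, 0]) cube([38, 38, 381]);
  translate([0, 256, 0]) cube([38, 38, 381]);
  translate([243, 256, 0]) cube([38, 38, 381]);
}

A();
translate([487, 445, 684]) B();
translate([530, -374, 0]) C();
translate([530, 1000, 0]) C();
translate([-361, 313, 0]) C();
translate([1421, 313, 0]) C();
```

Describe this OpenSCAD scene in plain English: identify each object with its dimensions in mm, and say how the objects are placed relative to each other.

A is a table with a 1341×920 mm rectangular top, 37 mm thick, top surface at z = 684 mm, supported by four round legs of 66 mm diameter, each leg's bounding box inset 26 mm from the nearest pair of top edges, running from the floor.

B is a wooden ladder with two side rails of 49×30 mm section and 2515 mm height, set 367 mm apart overall. Between them run 8 rectangular rungs (30 mm deep, 32 mm thick), front faces flush with the rails' −y face. The bottom of the first rung is 268 mm above the floor and each subsequent rung is 282 mm higher than the one below.

C is a four-legged stool. The seat is 281×294 mm, 42 mm thick, top at z = 423 mm. It stands on four square legs, each 38×38 mm in cross-section, from z = 0 to the seat underside, each flush with a corner of the seat.

The ladder is on top of the table, centred. Four stools sit around the table at the −y, +y, −x, +x sides.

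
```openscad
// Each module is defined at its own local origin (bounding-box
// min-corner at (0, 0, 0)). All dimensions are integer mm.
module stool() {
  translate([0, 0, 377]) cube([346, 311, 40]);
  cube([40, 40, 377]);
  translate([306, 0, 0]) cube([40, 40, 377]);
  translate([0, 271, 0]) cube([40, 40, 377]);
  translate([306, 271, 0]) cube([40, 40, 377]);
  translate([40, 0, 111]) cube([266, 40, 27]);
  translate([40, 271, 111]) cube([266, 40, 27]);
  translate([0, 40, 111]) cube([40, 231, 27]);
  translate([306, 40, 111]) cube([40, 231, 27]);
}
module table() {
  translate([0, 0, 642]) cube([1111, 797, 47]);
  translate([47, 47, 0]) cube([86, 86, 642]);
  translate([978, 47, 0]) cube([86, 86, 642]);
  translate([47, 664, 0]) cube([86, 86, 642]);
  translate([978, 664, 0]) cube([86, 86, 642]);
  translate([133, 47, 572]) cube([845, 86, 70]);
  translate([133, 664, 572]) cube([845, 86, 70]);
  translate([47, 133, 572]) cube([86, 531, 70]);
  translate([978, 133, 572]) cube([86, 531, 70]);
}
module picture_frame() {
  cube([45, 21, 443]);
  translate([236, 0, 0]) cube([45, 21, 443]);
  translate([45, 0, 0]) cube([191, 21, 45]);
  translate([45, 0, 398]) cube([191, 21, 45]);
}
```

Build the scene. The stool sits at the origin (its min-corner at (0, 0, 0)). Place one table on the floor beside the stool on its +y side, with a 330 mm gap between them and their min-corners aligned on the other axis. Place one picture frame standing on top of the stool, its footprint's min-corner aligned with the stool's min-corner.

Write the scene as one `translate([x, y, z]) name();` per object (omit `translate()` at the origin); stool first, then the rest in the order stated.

stool();
translate([0, 641, 0]) table();
translate([0, 0, 417]) picture_frame();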